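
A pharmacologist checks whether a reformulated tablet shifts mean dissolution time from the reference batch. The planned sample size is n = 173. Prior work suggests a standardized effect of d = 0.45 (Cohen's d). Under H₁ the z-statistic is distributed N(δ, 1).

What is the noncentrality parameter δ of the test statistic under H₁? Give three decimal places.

δ ≈ 5.919

The noncentrality parameter scales effect size by the design's sample-size factor: δ = d·√n = 0.45 × √173 = 5.9188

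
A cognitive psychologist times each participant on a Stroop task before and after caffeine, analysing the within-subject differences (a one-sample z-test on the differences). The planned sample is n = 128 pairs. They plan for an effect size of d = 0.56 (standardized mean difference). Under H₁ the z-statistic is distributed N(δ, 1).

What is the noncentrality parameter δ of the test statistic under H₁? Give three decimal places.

δ = d·√n = 0.56 × √128 = 6.3357

δ ≈ 6.336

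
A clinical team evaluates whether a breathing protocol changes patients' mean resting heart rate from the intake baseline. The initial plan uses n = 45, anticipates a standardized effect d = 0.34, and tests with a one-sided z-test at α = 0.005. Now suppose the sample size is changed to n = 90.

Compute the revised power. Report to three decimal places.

With n = 90: δ = d·√n = 0.34 × √90 = 3.2255. Critical value z_{0.005} = 2.576.
Revised power = P(Z > 2.576 − δ) = Φ(0.650) = 0.7421.

Power ≈ 0.742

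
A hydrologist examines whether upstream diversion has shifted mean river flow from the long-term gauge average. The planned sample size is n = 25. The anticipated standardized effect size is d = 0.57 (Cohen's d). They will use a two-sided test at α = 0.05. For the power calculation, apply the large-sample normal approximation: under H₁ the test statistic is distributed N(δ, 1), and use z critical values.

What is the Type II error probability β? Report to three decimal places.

Noncentrality parameter: δ = d·√n = 0.57 × √25 = 2.8500
Two-sided α = 0.05 → critical value z_{0.025} = 1.960.
Power = Φ(δ − 1.960) + Φ(−δ − 1.960) = Φ(0.890) + Φ(-4.810) = 0.8133 + 0.0000 = 0.8133.
Type II error: β = 1 − power = 1 − 0.8133 = 0.1867.

β ≈ 0.187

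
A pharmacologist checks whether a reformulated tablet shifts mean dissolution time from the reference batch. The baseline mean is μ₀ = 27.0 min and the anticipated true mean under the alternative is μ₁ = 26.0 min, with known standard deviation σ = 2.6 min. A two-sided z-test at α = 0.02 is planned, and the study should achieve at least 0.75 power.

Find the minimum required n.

n = 61

Standardized effect: d = |μ₁ − μ₀| / σ = |26.0 − 27.0| / 2.6 = 0.3846
For power 0.75 need Φ(δ − z_{0.01}) = 0.75, so δ = z_{0.01} + z_{0.25} = 2.326 + 0.674 = 3.001.
(The Φ(−δ − z_{α/2}) term is vanishingly small for δ > 0 and is dropped in the standard sample-size formula.)
δ = d·√n ⇒ n = (δ/d)² = (3.001 / 0.3846)² = 60.87.
Round up to the next whole unit.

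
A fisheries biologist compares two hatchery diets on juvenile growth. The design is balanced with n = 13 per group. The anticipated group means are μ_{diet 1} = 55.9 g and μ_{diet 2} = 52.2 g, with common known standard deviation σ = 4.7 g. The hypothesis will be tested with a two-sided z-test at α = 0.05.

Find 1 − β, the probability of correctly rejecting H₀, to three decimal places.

Power ≈ 0.519

Standardized effect: d = |μ_{diet 1} − μ_{diet 2}| / σ = |55.9 − 52.2| / 4.7 = 0.7872
Noncentrality parameter: λ = d·√(n/2) = 0.7872 × √(13/2) = 2.0071
Critical value for a two-sided test at α = 0.05: z_{α/2} = 1.960.
Power = Φ(λ − 1.960) + Φ(−λ − 1.960) = Φ(0.047) + Φ(-3.967) = 0.5188 + 0.0000 = 0.5188.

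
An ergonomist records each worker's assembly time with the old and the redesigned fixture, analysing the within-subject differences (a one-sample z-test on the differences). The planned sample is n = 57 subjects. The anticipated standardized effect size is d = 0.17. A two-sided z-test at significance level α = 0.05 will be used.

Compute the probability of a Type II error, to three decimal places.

β ≈ 0.750

Noncentrality parameter: δ = d·√n = 0.17 × √57 = 1.2835
Two-sided α = 0.05 → critical value z_{0.025} = 1.960.
Power = Φ(δ − 1.960) + Φ(−δ − 1.960) = Φ(-0.676) + Φ(-3.243) = 0.2494 + 0.0006 = 0.2500.
Type II error: β = 1 − power = 1 − 0.2500 = 0.7500.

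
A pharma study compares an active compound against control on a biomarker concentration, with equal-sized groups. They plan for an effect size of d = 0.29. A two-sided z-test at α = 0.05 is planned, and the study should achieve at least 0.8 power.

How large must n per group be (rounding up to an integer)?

Set Φ(δ − 1.960) = 0.8; then δ − 1.960 = Φ⁻¹(0.8) = 0.842, giving δ = 2.802.
(For δ > 0 the lower-tail rejection region contributes negligibly to power, so the one-term inversion is standard.)
δ = d·√(n/2) ⇒ n = 2(δ/d)² = 2 × (2.802 / 0.29)² = 186.66.
Round up to the next whole unit.

n = 187 per group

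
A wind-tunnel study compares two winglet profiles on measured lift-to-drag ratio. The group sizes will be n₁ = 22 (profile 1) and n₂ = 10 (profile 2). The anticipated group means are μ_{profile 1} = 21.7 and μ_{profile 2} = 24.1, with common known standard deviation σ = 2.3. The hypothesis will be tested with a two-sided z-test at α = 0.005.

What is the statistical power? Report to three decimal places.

Standardized effect: d = |μ_{profile 1} − μ_{profile 2}| / σ = |21.7 − 24.1| / 2.3 = 1.0435
Noncentrality parameter: δ = d / √(1/n₁ + 1/n₂) = 1.0435 / √(1/22 + 1/10) = 2.7360
Two-sided α = 0.005 → critical value z_{0.0025} = 2.807.
Power = Φ(δ − 2.807) + Φ(−δ − 2.807) = Φ(-0.071) + Φ(-5.543) = 0.4717 + 0.0000 = 0.4717.

Power ≈ 0.472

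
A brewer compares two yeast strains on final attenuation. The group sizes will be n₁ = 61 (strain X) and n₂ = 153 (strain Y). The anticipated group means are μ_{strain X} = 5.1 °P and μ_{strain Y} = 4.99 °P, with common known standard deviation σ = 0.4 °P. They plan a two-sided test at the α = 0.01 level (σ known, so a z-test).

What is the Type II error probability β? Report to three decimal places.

β ≈ 0.776

Standardized effect: d = |μ_{strain X} − μ_{strain Y}| / σ = |5.1 − 4.99| / 0.4 = 0.2750
Noncentrality parameter: δ = d / √(1/n₁ + 1/n₂) = 0.2750 / √(1/61 + 1/153) = 1.8161
Critical value for a two-sided test at α = 0.01: z_{α/2} = 2.576.
Power = Φ(δ − 2.576) + Φ(−δ − 2.576) = Φ(-0.760) + Φ(-4.392) = 0.2237 + 0.0000 = 0.2237.
Type II error: β = 1 − power = 1 − 0.2237 = 0.7763.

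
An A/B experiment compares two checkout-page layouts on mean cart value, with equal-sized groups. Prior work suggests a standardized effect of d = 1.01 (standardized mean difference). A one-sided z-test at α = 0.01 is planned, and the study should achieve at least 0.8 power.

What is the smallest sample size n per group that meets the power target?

For power 0.8 need Φ(δ − z_{0.01}) = 0.8, so δ = z_{0.01} + z_{0.20} = 2.326 + 0.842 = 3.168.
δ = d·√(n/2) ⇒ n = 2(δ/d)² = 2 × (3.168 / 1.01)² = 19.68.
Rounding up, n = 20 per group.

n = 20 per group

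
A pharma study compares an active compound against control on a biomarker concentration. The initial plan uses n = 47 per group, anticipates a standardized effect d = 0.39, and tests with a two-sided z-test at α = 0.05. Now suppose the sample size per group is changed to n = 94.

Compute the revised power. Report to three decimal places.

With n = 94 per group: δ = d·√(n/2) = 0.39 × √(94/2) = 2.6737. Critical value z_{0.025} = 1.960.
Revised power = Φ(δ − 1.960) + Φ(−δ − 1.960) = Φ(0.714) + Φ(-4.634) = 0.7623 + 0.0000 = 0.7623.

Power ≈ 0.762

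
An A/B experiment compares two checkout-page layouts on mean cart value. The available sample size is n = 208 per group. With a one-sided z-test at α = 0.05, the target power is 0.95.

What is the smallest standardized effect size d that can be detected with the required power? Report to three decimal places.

d ≈ 0.323

Need Φ(δ − 1.645) = 0.95, so δ = 1.645 + 1.645 = 3.290.
δ = d·√(n/2) ⇒ d = δ/√(n/2) = 3.290/√(208/2) = 0.3226.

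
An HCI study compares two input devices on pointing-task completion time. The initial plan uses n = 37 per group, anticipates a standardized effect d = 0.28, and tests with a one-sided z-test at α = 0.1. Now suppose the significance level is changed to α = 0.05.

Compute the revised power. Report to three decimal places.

δ = d·√(n/2) = 0.28 × √(37/2) = 1.2043 (unchanged). New critical value: z_{0.05} = 1.645.
Revised power = Φ(δ − 1.645) = Φ(-0.441) = 0.3298.

Power ≈ 0.330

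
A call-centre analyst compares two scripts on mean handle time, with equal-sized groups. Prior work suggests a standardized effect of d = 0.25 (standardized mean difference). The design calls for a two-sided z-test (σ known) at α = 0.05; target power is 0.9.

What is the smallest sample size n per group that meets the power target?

For power 0.9 need Φ(δ − z_{0.025}) = 0.9, so δ = z_{0.025} + z_{0.10} = 1.960 + 1.282 = 3.242.
(For δ > 0 the lower-tail rejection region contributes negligibly to power, so the one-term inversion is standard.)
δ = d·√(n/2) ⇒ n = 2(δ/d)² = 2 × (3.242 / 0.25)² = 336.24.
Round up to the next whole unit.

n = 337 per group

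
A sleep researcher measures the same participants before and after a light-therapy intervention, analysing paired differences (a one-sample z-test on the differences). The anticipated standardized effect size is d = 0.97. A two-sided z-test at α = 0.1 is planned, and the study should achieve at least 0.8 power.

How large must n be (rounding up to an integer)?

n = 7

Set Φ(δ − 1.645) = 0.8; then δ − 1.645 = Φ⁻¹(0.8) = 0.842, giving δ = 2.486.
(For δ > 0 the lower-tail rejection region contributes negligibly to power, so the one-term inversion is standard.)
δ = d·√n ⇒ n = (δ/d)² = (2.486 / 0.97)² = 6.57.
Round up to the next whole unit.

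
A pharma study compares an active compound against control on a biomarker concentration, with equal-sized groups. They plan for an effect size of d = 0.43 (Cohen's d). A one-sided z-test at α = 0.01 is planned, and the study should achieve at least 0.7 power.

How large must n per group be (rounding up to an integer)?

n = 88 per group

Set Φ(δ − 2.326) = 0.7; then δ − 2.326 = Φ⁻¹(0.7) = 0.524, giving δ = 2.851.
δ = d·√(n/2) ⇒ n = 2(δ/d)² = 2 × (2.851 / 0.43)² = 87.90.
Round up to the next whole unit.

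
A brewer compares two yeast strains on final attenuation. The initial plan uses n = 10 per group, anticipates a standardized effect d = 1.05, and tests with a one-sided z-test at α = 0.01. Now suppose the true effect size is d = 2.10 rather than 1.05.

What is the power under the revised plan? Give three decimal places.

Power ≈ 0.991

With d = 2.10: δ = d·√(n/2) = 2.10 × √(10/2) = 4.6957. Critical value z_{0.01} = 2.326.
Revised power = Φ(δ − 2.326) = Φ(2.369) = 0.9911.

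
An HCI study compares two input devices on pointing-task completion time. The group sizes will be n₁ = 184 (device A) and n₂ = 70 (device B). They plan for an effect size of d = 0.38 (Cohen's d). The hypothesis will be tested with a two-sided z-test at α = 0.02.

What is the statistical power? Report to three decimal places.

Power ≈ 0.648

Noncentrality parameter: δ = d / √(1/n₁ + 1/n₂) = 0.38 / √(1/184 + 1/70) = 2.7060
Critical value for a two-sided test at α = 0.02: z_{α/2} = 2.326.
Power = Φ(δ − 2.326) + Φ(−δ − 2.326) = Φ(0.380) + Φ(-5.032) = 0.6479 + 0.0000 = 0.6479.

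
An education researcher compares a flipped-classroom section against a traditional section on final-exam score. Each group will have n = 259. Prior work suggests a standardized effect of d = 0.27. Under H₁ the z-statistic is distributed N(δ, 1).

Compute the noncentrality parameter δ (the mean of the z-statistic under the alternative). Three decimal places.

δ = d·√(n/2) = 0.27 × √(259/2) = 3.0725

δ ≈ 3.073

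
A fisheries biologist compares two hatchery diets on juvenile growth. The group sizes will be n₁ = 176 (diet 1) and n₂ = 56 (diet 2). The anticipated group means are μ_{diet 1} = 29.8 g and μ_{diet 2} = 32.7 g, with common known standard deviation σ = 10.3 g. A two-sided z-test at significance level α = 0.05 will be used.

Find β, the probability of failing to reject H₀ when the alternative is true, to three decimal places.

β ≈ 0.550

Standardized effect: d = |μ_{diet 1} − μ_{diet 2}| / σ = |29.8 − 32.7| / 10.3 = 0.2816
Noncentrality parameter: δ = d / √(1/n₁ + 1/n₂) = 0.2816 / √(1/176 + 1/56) = 1.8351
Two-sided α = 0.05 → critical value z_{0.025} = 1.960.
Power = Φ(δ − 1.960) + Φ(−δ − 1.960) = Φ(-0.125) + Φ(-3.795) = 0.4503 + 0.0001 = 0.4504.
Type II error: β = 1 − power = 1 − 0.4504 = 0.5496.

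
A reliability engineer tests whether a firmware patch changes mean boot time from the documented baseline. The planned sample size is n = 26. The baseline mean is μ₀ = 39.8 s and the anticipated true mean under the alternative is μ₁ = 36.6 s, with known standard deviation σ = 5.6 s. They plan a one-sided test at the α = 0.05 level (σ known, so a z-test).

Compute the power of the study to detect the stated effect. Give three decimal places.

Power ≈ 0.898

Standardized effect: d = |μ₁ − μ₀| / σ = |36.6 − 39.8| / 5.6 = 0.5714
Noncentrality parameter: λ = d·√n = 0.5714 × √26 = 2.9137
Critical value for a one-sided test at α = 0.05: z_α = 1.645.
Power = P(Z > 1.645 − λ) = Φ(1.269) = 0.8978.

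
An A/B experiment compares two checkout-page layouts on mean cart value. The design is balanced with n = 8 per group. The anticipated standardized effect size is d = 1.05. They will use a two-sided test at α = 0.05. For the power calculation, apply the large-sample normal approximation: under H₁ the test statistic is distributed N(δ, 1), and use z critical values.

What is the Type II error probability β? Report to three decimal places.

Noncentrality parameter: λ = d·√(n/2) = 1.05 × √(8/2) = 2.1000
Critical value for a two-sided test at α = 0.05: z_{α/2} = 1.960.
Power = Φ(λ − 1.960) + Φ(−λ − 1.960) = Φ(0.140) + Φ(-4.060) = 0.5557 + 0.0000 = 0.5557.
Type II error: β = 1 − power = 1 − 0.5557 = 0.4443.

β ≈ 0.444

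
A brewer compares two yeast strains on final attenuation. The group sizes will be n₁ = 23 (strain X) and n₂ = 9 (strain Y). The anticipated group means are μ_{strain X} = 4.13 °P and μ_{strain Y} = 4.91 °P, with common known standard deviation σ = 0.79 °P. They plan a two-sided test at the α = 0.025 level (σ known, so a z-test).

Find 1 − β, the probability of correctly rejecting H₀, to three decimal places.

Standardized effect: d = |μ_{strain X} − μ_{strain Y}| / σ = |4.13 − 4.91| / 0.79 = 0.9873
Noncentrality parameter: δ = d / √(1/n₁ + 1/n₂) = 0.9873 / √(1/23 + 1/9) = 2.5112
Critical value for a two-sided test at α = 0.025: z_{α/2} = 2.241.
Power = Φ(δ − 2.241) + Φ(−δ − 2.241) = Φ(0.270) + Φ(-4.753) = 0.6063 + 0.0000 = 0.6063.

Power ≈ 0.606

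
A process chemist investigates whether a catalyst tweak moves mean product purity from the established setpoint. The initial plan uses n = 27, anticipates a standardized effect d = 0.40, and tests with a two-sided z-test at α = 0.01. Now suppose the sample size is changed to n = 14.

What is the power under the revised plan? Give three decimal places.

Power ≈ 0.140

With n = 14: δ = d·√n = 0.40 × √14 = 1.4967. Critical value z_{0.005} = 2.576.
Revised power = Φ(δ − 2.576) + Φ(−δ − 2.576) = Φ(-1.079) + Φ(-4.072) = 0.1403 + 0.0000 = 0.1403.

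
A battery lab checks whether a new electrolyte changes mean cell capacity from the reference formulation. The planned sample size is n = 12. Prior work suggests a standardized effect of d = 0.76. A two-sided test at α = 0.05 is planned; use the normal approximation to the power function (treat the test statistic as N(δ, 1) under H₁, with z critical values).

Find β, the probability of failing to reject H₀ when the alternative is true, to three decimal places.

Noncentrality parameter: δ = d·√n = 0.76 × √12 = 2.6327
Two-sided α = 0.05 → critical value z_{0.025} = 1.960.
Power = Φ(δ − 1.960) + Φ(−δ − 1.960) = Φ(0.673) + Φ(-4.593) = 0.7494 + 0.0000 = 0.7495.
Type II error: β = 1 − power = 1 − 0.7495 = 0.2505.

β ≈ 0.251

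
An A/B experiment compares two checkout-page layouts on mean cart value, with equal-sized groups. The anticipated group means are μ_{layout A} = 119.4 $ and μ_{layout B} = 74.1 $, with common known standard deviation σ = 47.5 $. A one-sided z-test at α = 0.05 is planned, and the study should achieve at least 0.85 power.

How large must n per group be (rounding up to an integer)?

Standardized effect: d = |μ_{layout A} − μ_{layout B}| / σ = |119.4 − 74.1| / 47.5 = 0.9537
Set Φ(δ − 1.645) = 0.85; then δ − 1.645 = Φ⁻¹(0.85) = 1.036, giving δ = 2.681.
δ = d·√(n/2) ⇒ n = 2(δ/d)² = 2 × (2.681 / 0.9537)² = 15.81.
Rounding up, n = 16 per group.

n = 16 per group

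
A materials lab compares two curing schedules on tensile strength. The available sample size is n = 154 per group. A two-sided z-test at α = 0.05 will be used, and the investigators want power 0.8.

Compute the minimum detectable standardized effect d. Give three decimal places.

d ≈ 0.319

Required noncentrality: δ = z_{0.025} + z_{0.20} = 1.960 + 0.842 = 2.802.
(Lower-tail contribution to power is negligible for δ > 0.)
δ = d·√(n/2) ⇒ d = δ/√(n/2) = 2.802/√(154/2) = 0.3193.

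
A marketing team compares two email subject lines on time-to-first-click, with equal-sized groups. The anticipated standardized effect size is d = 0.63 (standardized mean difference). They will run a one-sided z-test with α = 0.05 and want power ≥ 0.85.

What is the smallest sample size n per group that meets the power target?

n = 37 per group

For power 0.85 need Φ(δ − z_{0.05}) = 0.85, so δ = z_{0.05} + z_{0.15} = 1.645 + 1.036 = 2.681.
δ = d·√(n/2) ⇒ n = 2(δ/d)² = 2 × (2.681 / 0.63)² = 36.23.
Rounding up, n = 37 per group.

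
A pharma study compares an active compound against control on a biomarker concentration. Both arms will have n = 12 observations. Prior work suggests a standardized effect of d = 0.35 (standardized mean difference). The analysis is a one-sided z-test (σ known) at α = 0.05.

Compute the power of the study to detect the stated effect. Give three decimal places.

Power ≈ 0.215

Noncentrality parameter: δ = d·√(n/2) = 0.35 × √(12/2) = 0.8573
One-sided α = 0.05 → critical value z_{0.05} = 1.645.
Power = Φ(δ − 1.645) = Φ(-0.788) = 0.2155.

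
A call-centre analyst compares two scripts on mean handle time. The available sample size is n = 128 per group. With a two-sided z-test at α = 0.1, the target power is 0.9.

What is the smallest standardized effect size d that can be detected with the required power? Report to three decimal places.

d ≈ 0.366

Need Φ(δ − 1.645) = 0.9, so δ = 1.645 + 1.282 = 2.926.
(The second rejection-region term Φ(−δ − z_{α/2}) is negligible and dropped.)
δ = d·√(n/2) ⇒ d = δ/√(n/2) = 2.926/√(128/2) = 0.3658.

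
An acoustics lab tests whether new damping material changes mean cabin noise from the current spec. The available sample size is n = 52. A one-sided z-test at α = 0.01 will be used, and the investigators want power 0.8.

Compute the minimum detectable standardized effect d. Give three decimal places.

d ≈ 0.439

Required noncentrality: δ = z_{0.01} + z_{0.20} = 2.326 + 0.842 = 3.168.
δ = d·√n ⇒ d = δ/√n = 3.168/√52 = 0.4393.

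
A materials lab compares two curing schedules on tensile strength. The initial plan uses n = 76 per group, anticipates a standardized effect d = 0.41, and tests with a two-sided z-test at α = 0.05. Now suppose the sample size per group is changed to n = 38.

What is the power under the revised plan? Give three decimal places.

With n = 38 per group: δ = d·√(n/2) = 0.41 × √(38/2) = 1.7871. Critical value z_{0.025} = 1.960.
Revised power = Φ(δ − 1.960) + Φ(−δ − 1.960) = Φ(-0.173) + Φ(-3.747) = 0.4314 + 0.0001 = 0.4315.

Power ≈ 0.431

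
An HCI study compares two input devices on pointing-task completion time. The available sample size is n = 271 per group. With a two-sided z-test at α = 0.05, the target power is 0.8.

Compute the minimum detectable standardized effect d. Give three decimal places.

d ≈ 0.241

Required noncentrality: δ = z_{0.025} + z_{0.20} = 1.960 + 0.842 = 2.802.
(The second rejection-region term Φ(−δ − z_{α/2}) is negligible and dropped.)
δ = d·√(n/2) ⇒ d = δ/√(n/2) = 2.802/√(271/2) = 0.2407.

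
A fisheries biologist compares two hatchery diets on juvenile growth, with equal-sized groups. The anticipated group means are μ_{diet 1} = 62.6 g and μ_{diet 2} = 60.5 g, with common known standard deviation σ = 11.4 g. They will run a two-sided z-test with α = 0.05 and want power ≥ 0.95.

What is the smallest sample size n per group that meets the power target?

n = 766 per group

Standardized effect: d = |μ_{diet 1} − μ_{diet 2}| / σ = |62.6 − 60.5| / 11.4 = 0.1842
Set Φ(δ − 1.960) = 0.95; then δ − 1.960 = Φ⁻¹(0.95) = 1.645, giving δ = 3.605.
(Ignoring the negligible lower-tail rejection probability gives the usual closed-form inversion.)
δ = d·√(n/2) ⇒ n = 2(δ/d)² = 2 × (3.605 / 0.1842)² = 765.89.
Round up to the next whole unit.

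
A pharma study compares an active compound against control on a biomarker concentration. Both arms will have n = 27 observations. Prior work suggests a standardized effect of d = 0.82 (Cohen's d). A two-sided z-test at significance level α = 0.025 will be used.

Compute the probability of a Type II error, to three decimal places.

β ≈ 0.220

Noncentrality parameter: δ = d·√(n/2) = 0.82 × √(27/2) = 3.0129
Two-sided α = 0.025 → critical value z_{0.0125} = 2.241.
Power = Φ(δ − 2.241) + Φ(−δ − 2.241) = Φ(0.771) + Φ(-5.254) = 0.7798 + 0.0000 = 0.7798.
Type II error: β = 1 − power = 1 − 0.7798 = 0.2202.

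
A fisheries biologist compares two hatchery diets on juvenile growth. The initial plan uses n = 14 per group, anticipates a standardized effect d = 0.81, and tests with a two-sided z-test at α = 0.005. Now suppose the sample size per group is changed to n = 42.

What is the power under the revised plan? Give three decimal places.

Power ≈ 0.817

With n = 42 per group: δ = d·√(n/2) = 0.81 × √(42/2) = 3.7119. Critical value z_{0.0025} = 2.807.
Revised power = Φ(δ − 2.807) + Φ(−δ − 2.807) = Φ(0.905) + Φ(-6.519) = 0.8172 + 0.0000 = 0.8172.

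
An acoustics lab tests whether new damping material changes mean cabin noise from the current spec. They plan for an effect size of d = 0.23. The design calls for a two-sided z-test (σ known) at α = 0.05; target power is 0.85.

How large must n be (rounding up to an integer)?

n = 170

Set Φ(δ − 1.960) = 0.85; then δ − 1.960 = Φ⁻¹(0.85) = 1.036, giving δ = 2.996.
(Ignoring the negligible lower-tail rejection probability gives the usual closed-form inversion.)
δ = d·√n ⇒ n = (δ/d)² = (2.996 / 0.23)² = 169.72.
Rounding up, n = 170.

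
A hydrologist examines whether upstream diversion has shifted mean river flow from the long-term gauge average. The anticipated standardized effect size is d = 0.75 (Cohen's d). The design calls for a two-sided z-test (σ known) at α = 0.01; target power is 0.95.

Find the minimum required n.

n = 32

For power 0.95 need Φ(δ − z_{0.005}) = 0.95, so δ = z_{0.005} + z_{0.05} = 2.576 + 1.645 = 4.221.
(Ignoring the negligible lower-tail rejection probability gives the usual closed-form inversion.)
δ = d·√n ⇒ n = (δ/d)² = (4.221 / 0.75)² = 31.67.
Round up to the next whole unit.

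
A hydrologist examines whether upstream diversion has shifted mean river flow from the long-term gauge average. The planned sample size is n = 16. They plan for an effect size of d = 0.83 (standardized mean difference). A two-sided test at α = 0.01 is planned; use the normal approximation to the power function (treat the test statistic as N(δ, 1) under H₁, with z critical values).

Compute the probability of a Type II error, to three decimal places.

Noncentrality parameter: δ = d·√n = 0.83 × √16 = 3.3200
Critical value for a two-sided test at α = 0.01: z_{α/2} = 2.576.
Power = Φ(δ − 2.576) + Φ(−δ − 2.576) = Φ(0.744) + Φ(-5.896) = 0.7716 + 0.0000 = 0.7716.
Type II error: β = 1 − power = 1 − 0.7716 = 0.2284.

β ≈ 0.228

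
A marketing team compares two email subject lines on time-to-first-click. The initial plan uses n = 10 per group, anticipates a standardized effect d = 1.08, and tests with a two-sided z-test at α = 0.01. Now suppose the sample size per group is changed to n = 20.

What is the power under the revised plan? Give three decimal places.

With n = 20 per group: δ = d·√(n/2) = 1.08 × √(20/2) = 3.4153. Critical value z_{0.005} = 2.576.
Revised power = Φ(δ − 2.576) + Φ(−δ − 2.576) = Φ(0.839) + Φ(-5.991) = 0.7994 + 0.0000 = 0.7994.

Power ≈ 0.799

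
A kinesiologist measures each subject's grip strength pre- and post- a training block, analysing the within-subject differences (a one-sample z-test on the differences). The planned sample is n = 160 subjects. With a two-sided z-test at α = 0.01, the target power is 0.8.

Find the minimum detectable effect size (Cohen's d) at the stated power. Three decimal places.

d ≈ 0.270

Required noncentrality: δ = z_{0.005} + z_{0.20} = 2.576 + 0.842 = 3.417.
(Lower-tail contribution to power is negligible for δ > 0.)
δ = d·√n ⇒ d = δ/√n = 3.417/√160 = 0.2702.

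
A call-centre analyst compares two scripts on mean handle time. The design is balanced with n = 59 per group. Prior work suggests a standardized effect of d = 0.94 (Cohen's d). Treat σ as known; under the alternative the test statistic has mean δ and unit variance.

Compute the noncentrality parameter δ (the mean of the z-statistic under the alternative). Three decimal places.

δ = d·√(n/2) = 0.94 × √(59/2) = 5.1055

δ ≈ 5.106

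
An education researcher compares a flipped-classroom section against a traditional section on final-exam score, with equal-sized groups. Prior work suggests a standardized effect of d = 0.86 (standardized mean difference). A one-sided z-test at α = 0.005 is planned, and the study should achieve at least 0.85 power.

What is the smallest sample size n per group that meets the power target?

For power 0.85 need Φ(δ − z_{0.005}) = 0.85, so δ = z_{0.005} + z_{0.15} = 2.576 + 1.036 = 3.612.
δ = d·√(n/2) ⇒ n = 2(δ/d)² = 2 × (3.612 / 0.86)² = 35.29.
Rounding up, n = 36 per group.

n = 36 per group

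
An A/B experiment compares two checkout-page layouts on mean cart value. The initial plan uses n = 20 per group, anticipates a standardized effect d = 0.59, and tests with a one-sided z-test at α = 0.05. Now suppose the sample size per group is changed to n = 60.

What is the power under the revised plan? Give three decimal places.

With n = 60 per group: δ = d·√(n/2) = 0.59 × √(60/2) = 3.2316. Critical value z_{0.05} = 1.645.
Revised power = Φ(δ − 1.645) = Φ(1.587) = 0.9437.

Power ≈ 0.944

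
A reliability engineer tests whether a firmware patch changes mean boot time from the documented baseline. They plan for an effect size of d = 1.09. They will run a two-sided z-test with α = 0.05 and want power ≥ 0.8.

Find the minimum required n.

Set Φ(δ − 1.960) = 0.8; then δ − 1.960 = Φ⁻¹(0.8) = 0.842, giving δ = 2.802.
(The Φ(−δ − z_{α/2}) term is vanishingly small for δ > 0 and is dropped in the standard sample-size formula.)
δ = d·√n ⇒ n = (δ/d)² = (2.802 / 1.09)² = 6.61.
Round up to the next whole unit.

n = 7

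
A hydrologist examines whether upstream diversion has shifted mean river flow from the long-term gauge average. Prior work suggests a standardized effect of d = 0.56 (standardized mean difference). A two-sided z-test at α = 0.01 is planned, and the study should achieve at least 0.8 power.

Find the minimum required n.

Set Φ(δ − 2.576) = 0.8; then δ − 2.576 = Φ⁻¹(0.8) = 0.842, giving δ = 3.417.
(Ignoring the negligible lower-tail rejection probability gives the usual closed-form inversion.)
δ = d·√n ⇒ n = (δ/d)² = (3.417 / 0.56)² = 37.24.
Rounding up, n = 38.

n = 38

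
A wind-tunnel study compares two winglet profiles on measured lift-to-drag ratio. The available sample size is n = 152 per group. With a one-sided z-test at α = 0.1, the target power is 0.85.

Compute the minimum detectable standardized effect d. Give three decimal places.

d ≈ 0.266

Required noncentrality: δ = z_{0.1} + z_{0.15} = 1.282 + 1.036 = 2.318.
δ = d·√(n/2) ⇒ d = δ/√(n/2) = 2.318/√(152/2) = 0.2659.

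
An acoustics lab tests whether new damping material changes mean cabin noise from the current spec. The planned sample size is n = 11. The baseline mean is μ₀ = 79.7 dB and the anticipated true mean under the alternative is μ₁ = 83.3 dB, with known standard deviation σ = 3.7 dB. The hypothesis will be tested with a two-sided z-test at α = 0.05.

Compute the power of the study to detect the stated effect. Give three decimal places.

Standardized effect: d = |μ₁ − μ₀| / σ = |83.3 − 79.7| / 3.7 = 0.9730
Noncentrality parameter: λ = d·√n = 0.9730 × √11 = 3.2270
Two-sided α = 0.05 → critical value z_{0.025} = 1.960.
Power = Φ(λ − 1.960) + Φ(−λ − 1.960) = Φ(1.267) + Φ(-5.187) = 0.8974 + 0.0000 = 0.8974.

Power ≈ 0.897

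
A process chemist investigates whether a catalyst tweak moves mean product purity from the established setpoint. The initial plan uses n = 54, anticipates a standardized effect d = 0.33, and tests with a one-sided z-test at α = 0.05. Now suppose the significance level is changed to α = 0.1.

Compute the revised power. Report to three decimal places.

δ = d·√n = 0.33 × √54 = 2.4250 (unchanged). New critical value: z_{0.1} = 1.282.
Revised power = Φ(δ − 1.282) = Φ(1.143) = 0.8736.

Power ≈ 0.874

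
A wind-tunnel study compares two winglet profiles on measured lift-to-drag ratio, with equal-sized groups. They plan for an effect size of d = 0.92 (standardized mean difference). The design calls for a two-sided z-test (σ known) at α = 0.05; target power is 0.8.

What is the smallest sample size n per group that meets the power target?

For power 0.8 need Φ(δ − z_{0.025}) = 0.8, so δ = z_{0.025} + z_{0.20} = 1.960 + 0.842 = 2.802.
(Ignoring the negligible lower-tail rejection probability gives the usual closed-form inversion.)
δ = d·√(n/2) ⇒ n = 2(δ/d)² = 2 × (2.802 / 0.92)² = 18.55.
Round up to the next whole unit.

n = 19 per group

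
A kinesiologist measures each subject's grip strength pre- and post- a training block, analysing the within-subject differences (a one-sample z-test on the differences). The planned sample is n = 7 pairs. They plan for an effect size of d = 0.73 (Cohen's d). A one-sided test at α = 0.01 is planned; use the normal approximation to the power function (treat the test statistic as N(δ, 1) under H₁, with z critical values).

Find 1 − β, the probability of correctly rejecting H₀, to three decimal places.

Noncentrality parameter: δ = d·√n = 0.73 × √7 = 1.9314
Critical value for a one-sided test at α = 0.01: z_α = 2.326.
Power = P(Z > 2.326 − δ) = Φ(-0.395) = 0.3464.

Power ≈ 0.346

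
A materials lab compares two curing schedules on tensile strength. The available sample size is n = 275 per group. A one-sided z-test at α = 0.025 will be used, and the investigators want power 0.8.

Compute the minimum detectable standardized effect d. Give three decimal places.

Required noncentrality: δ = z_{0.025} + z_{0.20} = 1.960 + 0.842 = 2.802.
δ = d·√(n/2) ⇒ d = δ/√(n/2) = 2.802/√(275/2) = 0.2389.

d ≈ 0.239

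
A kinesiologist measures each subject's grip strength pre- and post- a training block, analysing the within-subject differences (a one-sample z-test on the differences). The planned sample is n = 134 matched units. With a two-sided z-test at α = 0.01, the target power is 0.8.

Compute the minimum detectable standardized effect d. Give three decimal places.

d ≈ 0.295

Need Φ(δ − 2.576) = 0.8, so δ = 2.576 + 0.842 = 3.417.
(Lower-tail contribution to power is negligible for δ > 0.)
δ = d·√n ⇒ d = δ/√n = 3.417/√134 = 0.2952.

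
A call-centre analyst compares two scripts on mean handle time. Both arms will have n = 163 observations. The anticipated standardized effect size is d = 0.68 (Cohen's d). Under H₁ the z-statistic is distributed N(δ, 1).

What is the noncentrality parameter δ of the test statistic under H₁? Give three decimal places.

δ = d·√(n/2) = 0.68 × √(163/2) = 6.1389

δ ≈ 6.139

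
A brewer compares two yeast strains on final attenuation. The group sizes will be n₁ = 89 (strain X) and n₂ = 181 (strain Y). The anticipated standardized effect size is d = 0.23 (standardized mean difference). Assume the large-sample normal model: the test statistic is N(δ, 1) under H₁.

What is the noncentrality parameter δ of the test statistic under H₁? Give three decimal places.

δ = d / √(1/n₁ + 1/n₂) = 0.23 / √(1/89 + 1/181) = 1.7766

δ ≈ 1.777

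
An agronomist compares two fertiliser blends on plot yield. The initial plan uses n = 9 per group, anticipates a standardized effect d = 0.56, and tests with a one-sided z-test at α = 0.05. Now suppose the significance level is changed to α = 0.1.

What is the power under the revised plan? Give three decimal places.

δ = d·√(n/2) = 0.56 × √(9/2) = 1.1879 (unchanged). New critical value: z_{0.1} = 1.282.
Revised power = Φ(δ − 1.282) = Φ(-0.094) = 0.4627.

Power ≈ 0.463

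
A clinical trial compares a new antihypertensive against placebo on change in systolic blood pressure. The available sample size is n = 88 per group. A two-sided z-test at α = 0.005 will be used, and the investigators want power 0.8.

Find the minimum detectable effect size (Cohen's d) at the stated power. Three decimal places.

Need Φ(δ − 2.807) = 0.8, so δ = 2.807 + 0.842 = 3.649.
(Lower-tail contribution to power is negligible for δ > 0.)
δ = d·√(n/2) ⇒ d = δ/√(n/2) = 3.649/√(88/2) = 0.5501.

d ≈ 0.550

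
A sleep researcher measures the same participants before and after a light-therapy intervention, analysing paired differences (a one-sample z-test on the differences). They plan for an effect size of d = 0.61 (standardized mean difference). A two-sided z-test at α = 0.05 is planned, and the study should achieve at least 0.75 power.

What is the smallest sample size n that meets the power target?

Set Φ(δ − 1.960) = 0.75; then δ − 1.960 = Φ⁻¹(0.75) = 0.674, giving δ = 2.634.
(For δ > 0 the lower-tail rejection region contributes negligibly to power, so the one-term inversion is standard.)
δ = d·√n ⇒ n = (δ/d)² = (2.634 / 0.61)² = 18.65.
Round up to the next whole unit.

n = 19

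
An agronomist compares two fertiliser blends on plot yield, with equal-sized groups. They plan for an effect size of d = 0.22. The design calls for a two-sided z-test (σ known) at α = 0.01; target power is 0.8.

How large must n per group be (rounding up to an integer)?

Set Φ(δ − 2.576) = 0.8; then δ − 2.576 = Φ⁻¹(0.8) = 0.842, giving δ = 3.417.
(Ignoring the negligible lower-tail rejection probability gives the usual closed-form inversion.)
δ = d·√(n/2) ⇒ n = 2(δ/d)² = 2 × (3.417 / 0.22)² = 482.60.
Round up to the next whole unit.

n = 483 per group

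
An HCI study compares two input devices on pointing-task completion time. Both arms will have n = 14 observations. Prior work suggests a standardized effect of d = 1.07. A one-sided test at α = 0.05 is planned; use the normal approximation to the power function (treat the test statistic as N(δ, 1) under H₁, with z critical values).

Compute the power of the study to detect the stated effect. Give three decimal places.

Noncentrality parameter: δ = d·√(n/2) = 1.07 × √(14/2) = 2.8310
Critical value for a one-sided test at α = 0.05: z_α = 1.645.
Power = Φ(δ − 1.645) = Φ(1.186) = 0.8822.

Power ≈ 0.882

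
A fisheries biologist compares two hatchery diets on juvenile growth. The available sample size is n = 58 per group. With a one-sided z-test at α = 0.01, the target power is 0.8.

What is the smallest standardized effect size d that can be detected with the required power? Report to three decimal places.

Required noncentrality: δ = z_{0.01} + z_{0.20} = 2.326 + 0.842 = 3.168.
δ = d·√(n/2) ⇒ d = δ/√(n/2) = 3.168/√(58/2) = 0.5883.

d ≈ 0.588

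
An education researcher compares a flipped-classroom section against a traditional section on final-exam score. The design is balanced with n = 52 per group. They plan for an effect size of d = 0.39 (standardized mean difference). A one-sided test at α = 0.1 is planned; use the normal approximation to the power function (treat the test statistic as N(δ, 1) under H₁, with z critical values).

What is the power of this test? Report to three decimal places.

Noncentrality parameter: λ = d·√(n/2) = 0.39 × √(52/2) = 1.9886
One-sided α = 0.1 → critical value z_{0.1} = 1.282.
Power = P(Z > 1.282 − λ) = Φ(0.707) = 0.7602.

Power ≈ 0.760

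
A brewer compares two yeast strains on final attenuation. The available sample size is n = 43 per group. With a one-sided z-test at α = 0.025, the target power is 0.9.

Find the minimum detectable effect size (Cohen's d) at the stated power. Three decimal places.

Required noncentrality: δ = z_{0.025} + z_{0.10} = 1.960 + 1.282 = 3.242.
δ = d·√(n/2) ⇒ d = δ/√(n/2) = 3.242/√(43/2) = 0.6991.

d ≈ 0.699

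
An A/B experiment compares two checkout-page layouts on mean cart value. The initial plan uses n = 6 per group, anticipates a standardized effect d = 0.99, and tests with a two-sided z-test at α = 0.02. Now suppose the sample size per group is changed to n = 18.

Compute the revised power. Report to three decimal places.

Power ≈ 0.740

With n = 18 per group: δ = d·√(n/2) = 0.99 × √(18/2) = 2.9700. Critical value z_{0.01} = 2.326.
Revised power = Φ(δ − 2.326) + Φ(−δ − 2.326) = Φ(0.644) + Φ(-5.296) = 0.7401 + 0.0000 = 0.7401.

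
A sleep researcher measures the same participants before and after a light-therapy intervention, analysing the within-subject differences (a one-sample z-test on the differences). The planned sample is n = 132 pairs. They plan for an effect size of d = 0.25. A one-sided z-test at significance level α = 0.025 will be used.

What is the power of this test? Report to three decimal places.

Power ≈ 0.819

Noncentrality parameter: δ = d·√n = 0.25 × √132 = 2.8723
Critical value for a one-sided test at α = 0.025: z_α = 1.960.
Power = P(Z > 1.960 − δ) = Φ(0.912) = 0.8192.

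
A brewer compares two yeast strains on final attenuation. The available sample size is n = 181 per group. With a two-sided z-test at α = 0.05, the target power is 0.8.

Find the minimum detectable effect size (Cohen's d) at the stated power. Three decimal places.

d ≈ 0.294

Need Φ(δ − 1.960) = 0.8, so δ = 1.960 + 0.842 = 2.802.
(The second rejection-region term Φ(−δ − z_{α/2}) is negligible and dropped.)
δ = d·√(n/2) ⇒ d = δ/√(n/2) = 2.802/√(181/2) = 0.2945.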